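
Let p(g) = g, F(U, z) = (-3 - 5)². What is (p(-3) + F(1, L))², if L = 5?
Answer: 3721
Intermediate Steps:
F(U, z) = 64 (F(U, z) = (-8)² = 64)
(p(-3) + F(1, L))² = (-3 + 64)² = 61² = 3721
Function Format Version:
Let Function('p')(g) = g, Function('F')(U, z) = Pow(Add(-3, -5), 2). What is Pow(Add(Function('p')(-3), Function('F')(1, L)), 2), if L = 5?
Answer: 3721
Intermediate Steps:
Function('F')(U, z) = 64 (Function('F')(U, z) = Pow(-8, 2) = 64)
Pow(Add(Function('p')(-3), Function('F')(1, L)), 2) = Pow(Add(-3, 64), 2) = Pow(61, 2) = 3721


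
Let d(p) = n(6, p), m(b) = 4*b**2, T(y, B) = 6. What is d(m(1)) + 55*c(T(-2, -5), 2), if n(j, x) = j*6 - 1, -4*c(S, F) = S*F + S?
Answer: -425/2 ≈ -212.50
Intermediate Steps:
c(S, F) = -S/4 - F*S/4 (c(S, F) = -(S*F + S)/4 = -(F*S + S)/4 = -(S + F*S)/4 = -S/4 - F*S/4)
n(j, x) = -1 + 6*j (n(j, x) = 6*j - 1 = -1 + 6*j)
d(p) = 35 (d(p) = -1 + 6*6 = -1 + 36 = 35)
d(m(1)) + 55*c(T(-2, -5), 2) = 35 + 55*(-1/4*6*(1 + 2)) = 35 + 55*(-1/4*6*3) = 35 + 55*(-9/2) = 35 - 495/2 = -425/2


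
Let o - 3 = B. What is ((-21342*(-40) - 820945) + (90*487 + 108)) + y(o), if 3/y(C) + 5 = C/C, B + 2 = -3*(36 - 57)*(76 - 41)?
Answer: 306689/4 ≈ 76672.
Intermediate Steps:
B = 2203 (B = -2 - 3*(36 - 57)*(76 - 41) = -2 - (-63)*35 = -2 - 3*(-735) = -2 + 2205 = 2203)
o = 2206 (o = 3 + 2203 = 2206)
y(C) = -¾ (y(C) = 3/(-5 + C/C) = 3/(-5 + 1) = 3/(-4) = 3*(-¼) = -¾)
((-21342*(-40) - 820945) + (90*487 + 108)) + y(o) = ((-21342*(-40) - 820945) + (90*487 + 108)) - ¾ = ((853680 - 820945) + (43830 + 108)) - ¾ = (32735 + 43938) - ¾ = 76673 - ¾ = 306689/4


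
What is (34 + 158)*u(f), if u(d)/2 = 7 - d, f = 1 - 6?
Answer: 4608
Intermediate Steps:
f = -5
u(d) = 14 - 2*d (u(d) = 2*(7 - d) = 14 - 2*d)
(34 + 158)*u(f) = (34 + 158)*(14 - 2*(-5)) = 192*(14 + 10) = 192*24 = 4608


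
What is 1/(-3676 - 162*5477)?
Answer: -1/21020726 ≈ -4.7572e-8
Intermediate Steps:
1/(-3676 - 162*5477) = (1/5477)/(-3838) = -1/3838*1/5477 = -1/21020726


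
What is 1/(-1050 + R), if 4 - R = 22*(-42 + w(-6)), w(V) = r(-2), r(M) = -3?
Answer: -1/56 ≈ -0.017857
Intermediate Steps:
w(V) = -3
R = 994 (R = 4 - 22*(-42 - 3) = 4 - 22*(-45) = 4 - 1*(-990) = 4 + 990 = 994)
1/(-1050 + R) = 1/(-1050 + 994) = 1/(-56) = -1/56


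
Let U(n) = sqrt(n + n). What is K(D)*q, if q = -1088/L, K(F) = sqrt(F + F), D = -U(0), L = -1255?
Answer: 0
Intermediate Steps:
U(n) = sqrt(2)*sqrt(n) (U(n) = sqrt(2*n) = sqrt(2)*sqrt(n))
D = 0 (D = -sqrt(2)*sqrt(0) = -sqrt(2)*0 = -1*0 = 0)
K(F) = sqrt(2)*sqrt(F) (K(F) = sqrt(2*F) = sqrt(2)*sqrt(F))
q = 1088/1255 (q = -1088/(-1255) = -1088*(-1/1255) = 1088/1255 ≈ 0.86693)
K(D)*q = (sqrt(2)*sqrt(0))*(1088/1255) = (sqrt(2)*0)*(1088/1255) = 0*(1088/1255) = 0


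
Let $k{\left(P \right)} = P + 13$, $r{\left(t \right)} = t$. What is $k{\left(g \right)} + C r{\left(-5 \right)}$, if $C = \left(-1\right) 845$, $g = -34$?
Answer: $4204$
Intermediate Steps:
$k{\left(P \right)} = 13 + P$
$C = -845$
$k{\left(g \right)} + C r{\left(-5 \right)} = \left(13 - 34\right) - -4225 = -21 + 4225 = 4204$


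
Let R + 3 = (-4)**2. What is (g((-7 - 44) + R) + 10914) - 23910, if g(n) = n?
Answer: -13034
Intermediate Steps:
R = 13 (R = -3 + (-4)**2 = -3 + 16 = 13)
(g((-7 - 44) + R) + 10914) - 23910 = (((-7 - 44) + 13) + 10914) - 23910 = ((-51 + 13) + 10914) - 23910 = (-38 + 10914) - 23910 = 10876 - 23910 = -13034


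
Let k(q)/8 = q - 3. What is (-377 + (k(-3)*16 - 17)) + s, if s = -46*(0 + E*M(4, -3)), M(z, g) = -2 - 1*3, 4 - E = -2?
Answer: 218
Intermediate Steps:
E = 6 (E = 4 - 1*(-2) = 4 + 2 = 6)
k(q) = -24 + 8*q (k(q) = 8*(q - 3) = 8*(-3 + q) = -24 + 8*q)
M(z, g) = -5 (M(z, g) = -2 - 3 = -5)
s = 1380 (s = -46*(0 + 6*(-5)) = -46*(0 - 30) = -46*(-30) = 1380)
(-377 + (k(-3)*16 - 17)) + s = (-377 + ((-24 + 8*(-3))*16 - 17)) + 1380 = (-377 + ((-24 - 24)*16 - 17)) + 1380 = (-377 + (-48*16 - 17)) + 1380 = (-377 + (-768 - 17)) + 1380 = (-377 - 785) + 1380 = -1162 + 1380 = 218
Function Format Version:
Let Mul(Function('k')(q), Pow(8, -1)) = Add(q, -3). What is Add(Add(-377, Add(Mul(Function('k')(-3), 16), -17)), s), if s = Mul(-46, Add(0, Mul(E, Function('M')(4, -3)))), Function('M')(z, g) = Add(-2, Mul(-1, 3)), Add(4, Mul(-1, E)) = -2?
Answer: 218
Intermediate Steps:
E = 6 (E = Add(4, Mul(-1, -2)) = Add(4, 2) = 6)
Function('k')(q) = Add(-24, Mul(8, q)) (Function('k')(q) = Mul(8, Add(q, -3)) = Mul(8, Add(-3, q)) = Add(-24, Mul(8, q)))
Function('M')(z, g) = -5 (Function('M')(z, g) = Add(-2, -3) = -5)
s = 1380 (s = Mul(-46, Add(0, Mul(6, -5))) = Mul(-46, Add(0, -30)) = Mul(-46, -30) = 1380)
Add(Add(-377, Add(Mul(Function('k')(-3), 16), -17)), s) = Add(Add(-377, Add(Mul(Add(-24, Mul(8, -3)), 16), -17)), 1380) = Add(Add(-377, Add(Mul(Add(-24, -24), 16), -17)), 1380) = Add(Add(-377, Add(Mul(-48, 16), -17)), 1380) = Add(Add(-377, Add(-768, -17)), 1380) = Add(Add(-377, -785), 1380) = Add(-1162, 1380) = 218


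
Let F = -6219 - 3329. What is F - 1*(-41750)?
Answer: 32202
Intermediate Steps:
F = -9548
F - 1*(-41750) = -9548 - 1*(-41750) = -9548 + 41750 = 32202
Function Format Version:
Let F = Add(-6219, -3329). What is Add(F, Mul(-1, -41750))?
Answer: 32202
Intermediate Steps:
F = -9548
Add(F, Mul(-1, -41750)) = Add(-9548, Mul(-1, -41750)) = Add(-9548, 41750) = 32202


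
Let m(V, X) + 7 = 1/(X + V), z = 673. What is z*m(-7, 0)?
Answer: -33650/7 ≈ -4807.1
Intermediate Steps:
m(V, X) = -7 + 1/(V + X) (m(V, X) = -7 + 1/(X + V) = -7 + 1/(V + X))
z*m(-7, 0) = 673*((1 - 7*(-7) - 7*0)/(-7 + 0)) = 673*((1 + 49 + 0)/(-7)) = 673*(-⅐*50) = 673*(-50/7) = -33650/7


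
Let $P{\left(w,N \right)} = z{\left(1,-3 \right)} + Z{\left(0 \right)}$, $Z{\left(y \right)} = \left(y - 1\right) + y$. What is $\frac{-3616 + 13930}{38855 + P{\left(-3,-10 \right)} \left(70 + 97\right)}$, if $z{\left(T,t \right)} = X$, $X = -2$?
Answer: $\frac{5157}{19177} \approx 0.26892$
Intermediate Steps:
$z{\left(T,t \right)} = -2$
$Z{\left(y \right)} = -1 + 2 y$ ($Z{\left(y \right)} = \left(-1 + y\right) + y = -1 + 2 y$)
$P{\left(w,N \right)} = -3$ ($P{\left(w,N \right)} = -2 + \left(-1 + 2 \cdot 0\right) = -2 + \left(-1 + 0\right) = -2 - 1 = -3$)
$\frac{-3616 + 13930}{38855 + P{\left(-3,-10 \right)} \left(70 + 97\right)} = \frac{-3616 + 13930}{38855 - 3 \left(70 + 97\right)} = \frac{10314}{38855 - 501} = \frac{10314}{38354} = 10314 \cdot \frac{1}{38354} = \frac{5157}{19177}$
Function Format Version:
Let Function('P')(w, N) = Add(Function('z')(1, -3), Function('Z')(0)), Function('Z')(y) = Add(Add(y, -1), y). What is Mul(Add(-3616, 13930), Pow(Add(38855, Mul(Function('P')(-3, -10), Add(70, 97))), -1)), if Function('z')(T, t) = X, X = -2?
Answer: Rational(5157, 19177) ≈ 0.26892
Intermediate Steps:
Function('z')(T, t) = -2
Function('Z')(y) = Add(-1, Mul(2, y)) (Function('Z')(y) = Add(Add(-1, y), y) = Add(-1, Mul(2, y)))
Function('P')(w, N) = -3 (Function('P')(w, N) = Add(-2, Add(-1, Mul(2, 0))) = Add(-2, Add(-1, 0)) = Add(-2, -1) = -3)
Mul(Add(-3616, 13930), Pow(Add(38855, Mul(Function('P')(-3, -10), Add(70, 97))), -1)) = Mul(Add(-3616, 13930), Pow(Add(38855, Mul(-3, Add(70, 97))), -1)) = Mul(10314, Pow(Add(38855, Mul(-3, 167)), -1)) = Mul(10314, Pow(Add(38855, -501), -1)) = Mul(10314, Pow(38354, -1)) = Mul(10314, Rational(1, 38354)) = Rational(5157, 19177)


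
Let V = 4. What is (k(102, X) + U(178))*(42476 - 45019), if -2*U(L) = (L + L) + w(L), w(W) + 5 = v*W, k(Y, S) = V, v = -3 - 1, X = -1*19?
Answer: -938367/2 ≈ -4.6918e+5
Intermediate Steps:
X = -19
v = -4
k(Y, S) = 4
w(W) = -5 - 4*W
U(L) = 5/2 + L (U(L) = -((L + L) + (-5 - 4*L))/2 = -(2*L + (-5 - 4*L))/2 = -(-5 - 2*L)/2 = 5/2 + L)
(k(102, X) + U(178))*(42476 - 45019) = (4 + (5/2 + 178))*(42476 - 45019) = (4 + 361/2)*(-2543) = (369/2)*(-2543) = -938367/2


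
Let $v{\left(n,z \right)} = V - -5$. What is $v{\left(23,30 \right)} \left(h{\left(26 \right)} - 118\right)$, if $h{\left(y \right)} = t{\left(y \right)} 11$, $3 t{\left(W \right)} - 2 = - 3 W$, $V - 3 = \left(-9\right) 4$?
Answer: $\frac{33320}{3} \approx 11107.0$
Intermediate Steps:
$V = -33$ ($V = 3 - 36 = -33$)
$t{\left(W \right)} = \frac{2}{3} - W$ ($t{\left(W \right)} = \frac{2}{3} + \frac{\left(-3\right) W}{3} = \frac{2}{3} - W$)
$v{\left(n,z \right)} = -28$ ($v{\left(n,z \right)} = -33 - -5 = -33 + 5 = -28$)
$h{\left(y \right)} = \frac{22}{3} - 11 y$ ($h{\left(y \right)} = \left(\frac{2}{3} - y\right) 11 = \frac{22}{3} - 11 y$)
$v{\left(23,30 \right)} \left(h{\left(26 \right)} - 118\right) = - 28 \left(\left(\frac{22}{3} - 286\right) - 118\right) = - 28 \left(- \frac{836}{3} - 118\right) = \left(-28\right) \left(- \frac{1190}{3}\right) = \frac{33320}{3}$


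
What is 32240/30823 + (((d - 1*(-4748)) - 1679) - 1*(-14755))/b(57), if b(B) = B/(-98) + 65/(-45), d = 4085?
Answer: -45812151038/4236977 ≈ -10812.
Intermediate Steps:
b(B) = -13/9 - B/98 (b(B) = B*(-1/98) + 65*(-1/45) = -B/98 - 13/9 = -13/9 - B/98)
32240/30823 + (((d - 1*(-4748)) - 1679) - 1*(-14755))/b(57) = 32240/30823 + (((4085 - 1*(-4748)) - 1679) - 1*(-14755))/(-13/9 - 1/98*57) = 32240*(1/30823) + (((4085 + 4748) - 1679) + 14755)/(-13/9 - 57/98) = 2480/2371 + ((8833 - 1679) + 14755)/(-1787/882) = 2480/2371 + (7154 + 14755)*(-882/1787) = 2480/2371 + 21909*(-882/1787) = 2480/2371 - 19323738/1787 = -45812151038/4236977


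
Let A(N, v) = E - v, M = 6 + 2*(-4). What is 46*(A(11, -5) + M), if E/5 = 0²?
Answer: 138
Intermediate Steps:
M = -2 (M = 6 - 8 = -2)
E = 0 (E = 5*0² = 5*0 = 0)
A(N, v) = -v (A(N, v) = 0 - v = -v)
46*(A(11, -5) + M) = 46*(-1*(-5) - 2) = 46*(5 - 2) = 46*3 = 138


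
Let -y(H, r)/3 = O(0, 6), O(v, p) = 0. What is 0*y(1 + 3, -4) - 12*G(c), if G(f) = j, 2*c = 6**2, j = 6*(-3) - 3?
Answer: 252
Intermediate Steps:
y(H, r) = 0 (y(H, r) = -3*0 = 0)
j = -21 (j = -18 - 3 = -21)
c = 18 (c = (1/2)*6**2 = (1/2)*36 = 18)
G(f) = -21
0*y(1 + 3, -4) - 12*G(c) = 0*0 - 12*(-21) = 0 + 252 = 252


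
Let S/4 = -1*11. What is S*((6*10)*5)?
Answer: -13200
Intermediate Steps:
S = -44 (S = 4*(-1*11) = 4*(-11) = -44)
S*((6*10)*5) = -44*6*10*5 = -2640*5 = -44*300 = -13200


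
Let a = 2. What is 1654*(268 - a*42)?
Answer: 304336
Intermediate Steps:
1654*(268 - a*42) = 1654*(268 - 2*42) = 1654*(268 - 1*84) = 1654*(268 - 84) = 1654*184 = 304336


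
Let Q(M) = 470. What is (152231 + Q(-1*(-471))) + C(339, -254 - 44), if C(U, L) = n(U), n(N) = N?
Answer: 153040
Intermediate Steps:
C(U, L) = U
(152231 + Q(-1*(-471))) + C(339, -254 - 44) = (152231 + 470) + 339 = 152701 + 339 = 153040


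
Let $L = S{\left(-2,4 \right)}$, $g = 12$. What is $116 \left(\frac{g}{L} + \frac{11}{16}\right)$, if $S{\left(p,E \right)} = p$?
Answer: $- \frac{2465}{4} \approx -616.25$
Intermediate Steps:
$L = -2$
$116 \left(\frac{g}{L} + \frac{11}{16}\right) = 116 \left(\frac{12}{-2} + \frac{11}{16}\right) = 116 \left(12 \left(- \frac{1}{2}\right) + 11 \cdot \frac{1}{16}\right) = 116 \left(-6 + \frac{11}{16}\right) = 116 \left(- \frac{85}{16}\right) = - \frac{2465}{4}$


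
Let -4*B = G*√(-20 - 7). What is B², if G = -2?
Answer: -27/4 ≈ -6.7500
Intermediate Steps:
B = 3*I*√3/2 (B = -(-1)*√(-20 - 7)/2 = -(-1)*√(-27)/2 = -(-1)*3*I*√3/2 = -(-3)*I*√3/2 = 3*I*√3/2 ≈ 2.5981*I)
B² = (3*I*√3/2)² = -27/4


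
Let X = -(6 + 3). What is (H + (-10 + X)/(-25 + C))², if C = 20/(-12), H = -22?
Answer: 2900209/6400 ≈ 453.16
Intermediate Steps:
X = -9 (X = -1*9 = -9)
C = -5/3 (C = 20*(-1/12) = -5/3 ≈ -1.6667)
(H + (-10 + X)/(-25 + C))² = (-22 + (-10 - 9)/(-25 - 5/3))² = (-22 - 19/(-80/3))² = (-22 - 19*(-3/80))² = (-22 + 57/80)² = (-1703/80)² = 2900209/6400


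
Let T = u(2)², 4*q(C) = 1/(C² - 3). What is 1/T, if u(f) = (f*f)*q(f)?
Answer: 1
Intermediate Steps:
q(C) = 1/(4*(-3 + C²)) (q(C) = 1/(4*(C² - 3)) = 1/(4*(-3 + C²)))
u(f) = f²/(4*(-3 + f²)) (u(f) = (f*f)*(1/(4*(-3 + f²))) = f²*(1/(4*(-3 + f²))) = f²/(4*(-3 + f²)))
T = 1 (T = ((¼)*2²/(-3 + 2²))² = ((¼)*4/(-3 + 4))² = ((¼)*4/1)² = ((¼)*4*1)² = 1² = 1)
1/T = 1/1 = 1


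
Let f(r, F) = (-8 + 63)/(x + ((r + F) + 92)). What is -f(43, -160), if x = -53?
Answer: 55/78 ≈ 0.70513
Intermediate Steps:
f(r, F) = 55/(39 + F + r) (f(r, F) = (-8 + 63)/(-53 + ((r + F) + 92)) = 55/(-53 + ((F + r) + 92)) = 55/(-53 + (92 + F + r)) = 55/(39 + F + r))
-f(43, -160) = -55/(39 - 160 + 43) = -55/(-78) = -55*(-1)/78 = -1*(-55/78) = 55/78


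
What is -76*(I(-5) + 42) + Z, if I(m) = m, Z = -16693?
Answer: -19505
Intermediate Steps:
-76*(I(-5) + 42) + Z = -76*(-5 + 42) - 16693 = -76*37 - 16693 = -2812 - 16693 = -19505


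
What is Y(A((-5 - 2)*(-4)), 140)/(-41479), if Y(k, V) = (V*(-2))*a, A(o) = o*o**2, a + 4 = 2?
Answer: -560/41479 ≈ -0.013501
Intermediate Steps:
a = -2 (a = -4 + 2 = -2)
A(o) = o**3
Y(k, V) = 4*V (Y(k, V) = (V*(-2))*(-2) = -2*V*(-2) = 4*V)
Y(A((-5 - 2)*(-4)), 140)/(-41479) = (4*140)/(-41479) = 560*(-1/41479) = -560/41479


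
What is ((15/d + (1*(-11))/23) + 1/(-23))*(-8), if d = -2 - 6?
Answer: 441/23 ≈ 19.174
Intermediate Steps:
d = -8
((15/d + (1*(-11))/23) + 1/(-23))*(-8) = ((15/(-8) + (1*(-11))/23) + 1/(-23))*(-8) = ((15*(-⅛) - 11*1/23) - 1/23)*(-8) = ((-15/8 - 11/23) - 1/23)*(-8) = (-433/184 - 1/23)*(-8) = -441/184*(-8) = 441/23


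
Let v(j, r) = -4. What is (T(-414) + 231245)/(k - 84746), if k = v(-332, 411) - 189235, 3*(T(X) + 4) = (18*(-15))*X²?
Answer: 15194399/273985 ≈ 55.457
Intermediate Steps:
T(X) = -4 - 90*X² (T(X) = -4 + ((18*(-15))*X²)/3 = -4 + (-270*X²)/3 = -4 - 90*X²)
k = -189239 (k = -4 - 189235 = -189239)
(T(-414) + 231245)/(k - 84746) = ((-4 - 90*(-414)²) + 231245)/(-189239 - 84746) = ((-4 - 90*171396) + 231245)/(-273985) = ((-4 - 15425640) + 231245)*(-1/273985) = (-15425644 + 231245)*(-1/273985) = -15194399*(-1/273985) = 15194399/273985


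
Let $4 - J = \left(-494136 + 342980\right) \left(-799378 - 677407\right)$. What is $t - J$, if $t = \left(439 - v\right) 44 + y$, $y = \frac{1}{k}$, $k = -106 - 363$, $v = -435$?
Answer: $\frac{104692502446727}{469} \approx 2.2323 \cdot 10^{11}$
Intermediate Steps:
$k = -469$
$y = - \frac{1}{469}$ ($y = \frac{1}{-469} = - \frac{1}{469} \approx -0.0021322$)
$t = \frac{18035863}{469}$ ($t = \left(439 - -435\right) 44 - \frac{1}{469} = \left(439 + 435\right) 44 - \frac{1}{469} = 874 \cdot 44 - \frac{1}{469} = 38456 - \frac{1}{469} = \frac{18035863}{469} \approx 38456.0$)
$J = -223224913456$ ($J = 4 - \left(-494136 + 342980\right) \left(-799378 - 677407\right) = 4 - \left(-151156\right) \left(-1476785\right) = 4 - 223224913460 = -223224913456$)
$t - J = \frac{18035863}{469} - -223224913456 = \frac{18035863}{469} + 223224913456 = \frac{104692502446727}{469}$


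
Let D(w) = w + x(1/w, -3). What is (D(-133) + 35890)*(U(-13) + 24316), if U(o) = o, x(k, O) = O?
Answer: 868929462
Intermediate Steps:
D(w) = -3 + w (D(w) = w - 3 = -3 + w)
(D(-133) + 35890)*(U(-13) + 24316) = ((-3 - 133) + 35890)*(-13 + 24316) = (-136 + 35890)*24303 = 35754*24303 = 868929462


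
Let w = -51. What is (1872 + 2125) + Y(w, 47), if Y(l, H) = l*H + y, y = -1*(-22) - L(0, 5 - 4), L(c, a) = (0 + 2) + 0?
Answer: 1620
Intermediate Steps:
L(c, a) = 2 (L(c, a) = 2 + 0 = 2)
y = 20 (y = -1*(-22) - 1*2 = 22 - 2 = 20)
Y(l, H) = 20 + H*l (Y(l, H) = l*H + 20 = H*l + 20 = 20 + H*l)
(1872 + 2125) + Y(w, 47) = (1872 + 2125) + (20 + 47*(-51)) = 3997 + (20 - 2397) = 3997 - 2377 = 1620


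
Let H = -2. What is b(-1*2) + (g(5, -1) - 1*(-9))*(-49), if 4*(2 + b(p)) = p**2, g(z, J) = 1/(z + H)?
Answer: -1375/3 ≈ -458.33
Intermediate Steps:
g(z, J) = 1/(-2 + z) (g(z, J) = 1/(z - 2) = 1/(-2 + z))
b(p) = -2 + p**2/4
b(-1*2) + (g(5, -1) - 1*(-9))*(-49) = (-2 + (-1*2)**2/4) + (1/(-2 + 5) - 1*(-9))*(-49) = (-2 + (1/4)*(-2)**2) + (1/3 + 9)*(-49) = (-2 + (1/4)*4) + (1/3 + 9)*(-49) = (-2 + 1) + (28/3)*(-49) = -1 - 1372/3 = -1375/3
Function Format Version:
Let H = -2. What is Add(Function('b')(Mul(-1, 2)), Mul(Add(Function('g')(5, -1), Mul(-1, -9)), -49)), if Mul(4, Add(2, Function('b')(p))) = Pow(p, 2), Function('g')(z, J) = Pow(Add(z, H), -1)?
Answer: Rational(-1375, 3) ≈ -458.33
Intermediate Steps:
Function('g')(z, J) = Pow(Add(-2, z), -1) (Function('g')(z, J) = Pow(Add(z, -2), -1) = Pow(Add(-2, z), -1))
Function('b')(p) = Add(-2, Mul(Rational(1, 4), Pow(p, 2)))
Add(Function('b')(Mul(-1, 2)), Mul(Add(Function('g')(5, -1), Mul(-1, -9)), -49)) = Add(Add(-2, Mul(Rational(1, 4), Pow(Mul(-1, 2), 2))), Mul(Add(Pow(Add(-2, 5), -1), Mul(-1, -9)), -49)) = Add(Add(-2, Mul(Rational(1, 4), Pow(-2, 2))), Mul(Add(Pow(3, -1), 9), -49)) = Add(Add(-2, Mul(Rational(1, 4), 4)), Mul(Add(Rational(1, 3), 9), -49)) = Add(Add(-2, 1), Mul(Rational(28, 3), -49)) = Add(-1, Rational(-1372, 3)) = Rational(-1375, 3)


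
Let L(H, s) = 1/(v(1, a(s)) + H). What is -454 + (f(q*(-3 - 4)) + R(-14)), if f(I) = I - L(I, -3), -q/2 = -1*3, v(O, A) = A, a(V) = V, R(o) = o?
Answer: -22949/45 ≈ -509.98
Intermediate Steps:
L(H, s) = 1/(H + s) (L(H, s) = 1/(s + H) = 1/(H + s))
q = 6 (q = -(-2)*3 = -2*(-3) = 6)
f(I) = I - 1/(-3 + I) (f(I) = I - 1/(I - 3) = I - 1/(-3 + I))
-454 + (f(q*(-3 - 4)) + R(-14)) = -454 + ((-1 + (6*(-3 - 4))*(-3 + 6*(-3 - 4)))/(-3 + 6*(-3 - 4)) - 14) = -454 + ((-1 + (6*(-7))*(-3 + 6*(-7)))/(-3 + 6*(-7)) - 14) = -454 + ((-1 - 42*(-3 - 42))/(-3 - 42) - 14) = -454 + ((-1 - 42*(-45))/(-45) - 14) = -454 + (-(-1 + 1890)/45 - 14) = -454 + (-1/45*1889 - 14) = -454 + (-1889/45 - 14) = -454 - 2519/45 = -22949/45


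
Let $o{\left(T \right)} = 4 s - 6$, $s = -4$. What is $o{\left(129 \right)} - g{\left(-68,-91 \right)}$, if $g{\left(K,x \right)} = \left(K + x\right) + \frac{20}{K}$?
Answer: $\frac{2334}{17} \approx 137.29$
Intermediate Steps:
$g{\left(K,x \right)} = K + x + \frac{20}{K}$
$o{\left(T \right)} = -22$ ($o{\left(T \right)} = 4 \left(-4\right) - 6 = -16 - 6 = -22$)
$o{\left(129 \right)} - g{\left(-68,-91 \right)} = -22 - \left(-68 - 91 + \frac{20}{-68}\right) = -22 - \left(-68 - 91 + 20 \left(- \frac{1}{68}\right)\right) = -22 - \left(-68 - 91 - \frac{5}{17}\right) = -22 - - \frac{2708}{17} = -22 + \frac{2708}{17} = \frac{2334}{17}$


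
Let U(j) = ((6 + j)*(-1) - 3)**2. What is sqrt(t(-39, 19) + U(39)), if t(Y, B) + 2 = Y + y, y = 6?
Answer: sqrt(2269) ≈ 47.634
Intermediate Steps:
t(Y, B) = 4 + Y (t(Y, B) = -2 + (Y + 6) = -2 + (6 + Y) = 4 + Y)
U(j) = (-9 - j)**2 (U(j) = ((-6 - j) - 3)**2 = (-9 - j)**2)
sqrt(t(-39, 19) + U(39)) = sqrt((4 - 39) + (9 + 39)**2) = sqrt(-35 + 48**2) = sqrt(-35 + 2304) = sqrt(2269)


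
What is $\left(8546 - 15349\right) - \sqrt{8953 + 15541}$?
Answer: $-6803 - \sqrt{24494} \approx -6959.5$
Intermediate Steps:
$\left(8546 - 15349\right) - \sqrt{8953 + 15541} = -6803 - \sqrt{24494}$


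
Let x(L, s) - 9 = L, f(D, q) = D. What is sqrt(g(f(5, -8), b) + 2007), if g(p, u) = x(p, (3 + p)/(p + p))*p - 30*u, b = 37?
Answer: sqrt(967) ≈ 31.097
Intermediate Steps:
x(L, s) = 9 + L
g(p, u) = -30*u + p*(9 + p) (g(p, u) = (9 + p)*p - 30*u = p*(9 + p) - 30*u = -30*u + p*(9 + p))
sqrt(g(f(5, -8), b) + 2007) = sqrt((-30*37 + 5*(9 + 5)) + 2007) = sqrt((-1110 + 5*14) + 2007) = sqrt((-1110 + 70) + 2007) = sqrt(-1040 + 2007) = sqrt(967)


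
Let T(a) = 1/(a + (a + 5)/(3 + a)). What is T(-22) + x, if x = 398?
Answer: 159579/401 ≈ 397.95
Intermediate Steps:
T(a) = 1/(a + (5 + a)/(3 + a))
T(-22) + x = (3 - 22)/(5 + (-22)**2 + 4*(-22)) + 398 = -19/(5 + 484 - 88) + 398 = -19/401 + 398 = 159579/401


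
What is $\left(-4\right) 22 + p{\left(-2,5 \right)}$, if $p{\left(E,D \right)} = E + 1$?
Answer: $-89$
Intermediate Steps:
$p{\left(E,D \right)} = 1 + E$
$\left(-4\right) 22 + p{\left(-2,5 \right)} = \left(-4\right) 22 + \left(1 - 2\right) = -88 - 1 = -89$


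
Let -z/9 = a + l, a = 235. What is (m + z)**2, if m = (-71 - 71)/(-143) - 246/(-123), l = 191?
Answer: 300122091556/20449 ≈ 1.4677e+7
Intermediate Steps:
m = 428/143 (m = -142*(-1/143) - 246*(-1/123) = 142/143 + 2 = 428/143 ≈ 2.9930)
z = -3834 (z = -9*(235 + 191) = -9*426 = -3834)
(m + z)**2 = (428/143 - 3834)**2 = (-547834/143)**2 = 300122091556/20449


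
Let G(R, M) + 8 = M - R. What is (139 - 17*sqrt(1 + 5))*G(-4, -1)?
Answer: -695 + 85*sqrt(6) ≈ -486.79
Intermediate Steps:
G(R, M) = -8 + M - R (G(R, M) = -8 + (M - R) = -8 + M - R)
(139 - 17*sqrt(1 + 5))*G(-4, -1) = (139 - 17*sqrt(1 + 5))*(-8 - 1 - 1*(-4)) = (139 - 17*sqrt(6))*(-8 - 1 + 4) = (139 - 17*sqrt(6))*(-5) = -695 + 85*sqrt(6)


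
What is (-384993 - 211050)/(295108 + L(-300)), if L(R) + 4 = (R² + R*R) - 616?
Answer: -85149/67784 ≈ -1.2562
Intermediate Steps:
L(R) = -620 + 2*R² (L(R) = -4 + ((R² + R*R) - 616) = -4 + ((R² + R²) - 616) = -4 + (2*R² - 616) = -4 + (-616 + 2*R²) = -620 + 2*R²)
(-384993 - 211050)/(295108 + L(-300)) = (-384993 - 211050)/(295108 + (-620 + 2*(-300)²)) = -596043/(295108 + (-620 + 2*90000)) = -596043/(295108 + (-620 + 180000)) = -596043/(295108 + 179380) = -596043/474488 = -596043*1/474488 = -85149/67784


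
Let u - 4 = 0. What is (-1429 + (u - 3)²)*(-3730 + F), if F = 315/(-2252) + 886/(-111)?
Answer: 111196669843/20831 ≈ 5.3380e+6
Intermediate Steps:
u = 4 (u = 4 + 0 = 4)
F = -2030237/249972 (F = 315*(-1/2252) + 886*(-1/111) = -315/2252 - 886/111 = -2030237/249972 ≈ -8.1219)
(-1429 + (u - 3)²)*(-3730 + F) = (-1429 + (4 - 3)²)*(-3730 - 2030237/249972) = (-1429 + 1²)*(-934425797/249972) = (-1429 + 1)*(-934425797/249972) = -1428*(-934425797/249972) = 111196669843/20831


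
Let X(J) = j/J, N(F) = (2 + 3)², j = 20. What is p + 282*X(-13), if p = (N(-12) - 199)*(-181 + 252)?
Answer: -166242/13 ≈ -12788.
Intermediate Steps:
N(F) = 25 (N(F) = 5² = 25)
X(J) = 20/J
p = -12354 (p = (25 - 199)*(-181 + 252) = -174*71 = -12354)
p + 282*X(-13) = -12354 + 282*(20/(-13)) = -12354 + 282*(20*(-1/13)) = -12354 + 282*(-20/13) = -12354 - 5640/13 = -166242/13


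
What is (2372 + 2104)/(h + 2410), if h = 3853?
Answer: 4476/6263 ≈ 0.71467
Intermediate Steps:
(2372 + 2104)/(h + 2410) = (2372 + 2104)/(3853 + 2410) = 4476/6263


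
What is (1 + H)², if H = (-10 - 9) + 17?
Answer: 1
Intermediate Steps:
H = -2 (H = -19 + 17 = -2)
(1 + H)² = (1 - 2)² = (-1)² = 1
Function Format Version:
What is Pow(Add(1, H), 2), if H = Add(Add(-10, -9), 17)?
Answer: 1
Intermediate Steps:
H = -2 (H = Add(-19, 17) = -2)
Pow(Add(1, H), 2) = Pow(Add(1, -2), 2) = Pow(-1, 2) = 1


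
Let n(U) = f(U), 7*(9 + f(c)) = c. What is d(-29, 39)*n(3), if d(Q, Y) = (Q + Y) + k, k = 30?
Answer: -2400/7 ≈ -342.86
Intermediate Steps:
f(c) = -9 + c/7
n(U) = -9 + U/7
d(Q, Y) = 30 + Q + Y (d(Q, Y) = (Q + Y) + 30 = 30 + Q + Y)
d(-29, 39)*n(3) = (30 - 29 + 39)*(-9 + (⅐)*3) = 40*(-9 + 3/7) = 40*(-60/7) = -2400/7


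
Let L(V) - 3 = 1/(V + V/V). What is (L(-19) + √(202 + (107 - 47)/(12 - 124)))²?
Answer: 119146/567 + 53*√39487/126 ≈ 293.72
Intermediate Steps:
L(V) = 3 + 1/(1 + V) (L(V) = 3 + 1/(V + V/V) = 3 + 1/(V + 1) = 3 + 1/(1 + V))
(L(-19) + √(202 + (107 - 47)/(12 - 124)))² = ((4 + 3*(-19))/(1 - 19) + √(202 + (107 - 47)/(12 - 124)))² = ((4 - 57)/(-18) + √(202 + 60/(-112)))² = (-1/18*(-53) + √(202 + 60*(-1/112)))² = (53/18 + √(202 - 15/28))² = (53/18 + √(5641/28))² = (53/18 + √39487/14)²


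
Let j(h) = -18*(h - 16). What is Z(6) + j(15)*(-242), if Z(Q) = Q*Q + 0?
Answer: -4320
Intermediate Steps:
j(h) = 288 - 18*h (j(h) = -18*(-16 + h) = 288 - 18*h)
Z(Q) = Q² (Z(Q) = Q² + 0 = Q²)
Z(6) + j(15)*(-242) = 6² + (288 - 18*15)*(-242) = 36 + (288 - 270)*(-242) = 36 + 18*(-242) = 36 - 4356 = -4320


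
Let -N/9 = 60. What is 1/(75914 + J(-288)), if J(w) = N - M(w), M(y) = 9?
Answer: 1/75365 ≈ 1.3269e-5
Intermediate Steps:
N = -540 (N = -9*60 = -540)
J(w) = -549 (J(w) = -540 - 1*9 = -540 - 9 = -549)
1/(75914 + J(-288)) = 1/(75914 - 549) = 1/75365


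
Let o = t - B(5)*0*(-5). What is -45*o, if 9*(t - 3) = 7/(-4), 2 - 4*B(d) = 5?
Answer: -505/4 ≈ -126.25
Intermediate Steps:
B(d) = -¾ (B(d) = ½ - ¼*5 = ½ - 5/4 = -¾)
t = 101/36 (t = 3 + (7/(-4))/9 = 3 + (7*(-¼))/9 = 3 + (⅑)*(-7/4) = 3 - 7/36 = 101/36 ≈ 2.8056)
o = 101/36 (o = 101/36 - (-¾*0)*(-5) = 101/36 - 0*(-5) = 101/36 - 1*0 = 101/36 + 0 = 101/36 ≈ 2.8056)
-45*o = -45*101/36 = -505/4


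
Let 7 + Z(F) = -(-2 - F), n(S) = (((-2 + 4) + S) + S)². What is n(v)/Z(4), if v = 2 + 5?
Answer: -256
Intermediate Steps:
v = 7
n(S) = (2 + 2*S)² (n(S) = ((2 + S) + S)² = (2 + 2*S)²)
Z(F) = -5 + F (Z(F) = -7 - (-2 - F) = -7 + (2 + F) = -5 + F)
n(v)/Z(4) = (4*(1 + 7)²)/(-5 + 4) = (4*8²)/(-1) = (4*64)*(-1) = 256*(-1) = -256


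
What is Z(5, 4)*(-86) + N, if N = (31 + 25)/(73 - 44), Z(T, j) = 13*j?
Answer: -129632/29 ≈ -4470.1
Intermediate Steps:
N = 56/29 ≈ 1.9310
Z(5, 4)*(-86) + N = (13*4)*(-86) + 56/29 = 52*(-86) + 56/29 = -4472 + 56/29 = -129632/29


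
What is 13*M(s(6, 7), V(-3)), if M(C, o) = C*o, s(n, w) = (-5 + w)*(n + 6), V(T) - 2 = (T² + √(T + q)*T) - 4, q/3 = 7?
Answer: 2184 - 2808*√2 ≈ -1787.1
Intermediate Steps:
q = 21 (q = 3*7 = 21)
V(T) = -2 + T² + T*√(21 + T) (V(T) = 2 + ((T² + √(T + 21)*T) - 4) = 2 + ((T² + √(21 + T)*T) - 4) = 2 + ((T² + T*√(21 + T)) - 4) = 2 + (-4 + T² + T*√(21 + T)) = -2 + T² + T*√(21 + T))
s(n, w) = (-5 + w)*(6 + n)
13*M(s(6, 7), V(-3)) = 13*((-30 - 5*6 + 6*7 + 6*7)*(-2 + (-3)² - 3*√(21 - 3))) = 13*((-30 - 30 + 42 + 42)*(-2 + 9 - 9*√2)) = 13*(24*(-2 + 9 - 9*√2)) = 13*(24*(7 - 9*√2)) = 13*(168 - 216*√2) = 2184 - 2808*√2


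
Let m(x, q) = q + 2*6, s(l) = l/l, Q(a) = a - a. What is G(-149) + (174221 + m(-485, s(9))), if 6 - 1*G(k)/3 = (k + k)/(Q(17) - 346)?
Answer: 30145149/173 ≈ 1.7425e+5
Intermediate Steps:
Q(a) = 0
s(l) = 1
m(x, q) = 12 + q (m(x, q) = q + 12 = 12 + q)
G(k) = 18 + 3*k/173 (G(k) = 18 - 3*(k + k)/(0 - 346) = 18 - 3*2*k/(-346) = 18 - 3*2*k*(-1)/346 = 18 - (-3)*k/173 = 18 + 3*k/173)
G(-149) + (174221 + m(-485, s(9))) = (18 + (3/173)*(-149)) + (174221 + (12 + 1)) = (18 - 447/173) + (174221 + 13) = 2667/173 + 174234 = 30145149/173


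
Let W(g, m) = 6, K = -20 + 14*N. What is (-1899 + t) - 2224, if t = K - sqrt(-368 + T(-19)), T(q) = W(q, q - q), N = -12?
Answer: -4311 - I*sqrt(362) ≈ -4311.0 - 19.026*I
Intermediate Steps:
K = -188 (K = -20 + 14*(-12) = -20 - 168 = -188)
T(q) = 6
t = -188 - I*sqrt(362) (t = -188 - sqrt(-368 + 6) = -188 - sqrt(-362) = -188 - I*sqrt(362) ≈ -188.0 - 19.026*I)
(-1899 + t) - 2224 = (-1899 + (-188 - I*sqrt(362))) - 2224 = (-2087 - I*sqrt(362)) - 2224 = -4311 - I*sqrt(362)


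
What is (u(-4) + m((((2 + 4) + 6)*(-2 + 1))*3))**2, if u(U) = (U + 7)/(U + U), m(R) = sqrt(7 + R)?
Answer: (-3 + 8*I*sqrt(29))**2/64 ≈ -28.859 - 4.0389*I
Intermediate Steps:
u(U) = (7 + U)/(2*U) (u(U) = (7 + U)/((2*U)) = (7 + U)*(1/(2*U)) = (7 + U)/(2*U))
(u(-4) + m((((2 + 4) + 6)*(-2 + 1))*3))**2 = ((1/2)*(7 - 4)/(-4) + sqrt(7 + (((2 + 4) + 6)*(-2 + 1))*3))**2 = ((1/2)*(-1/4)*3 + sqrt(7 + ((6 + 6)*(-1))*3))**2 = (-3/8 + sqrt(7 + (12*(-1))*3))**2 = (-3/8 + sqrt(7 - 12*3))**2 = (-3/8 + sqrt(7 - 36))**2 = (-3/8 + sqrt(-29))**2 = (-3/8 + I*sqrt(29))**2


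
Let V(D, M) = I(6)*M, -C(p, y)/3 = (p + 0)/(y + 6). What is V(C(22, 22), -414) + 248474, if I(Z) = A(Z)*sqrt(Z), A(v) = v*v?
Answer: 248474 - 14904*sqrt(6) ≈ 2.1197e+5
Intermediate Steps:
A(v) = v**2
C(p, y) = -3*p/(6 + y) (C(p, y) = -3*(p + 0)/(y + 6) = -3*p/(6 + y))
I(Z) = Z**(5/2) (I(Z) = Z**2*sqrt(Z) = Z**(5/2))
V(D, M) = 36*M*sqrt(6) (V(D, M) = 6**(5/2)*M = (36*sqrt(6))*M = 36*M*sqrt(6))
V(C(22, 22), -414) + 248474 = 36*(-414)*sqrt(6) + 248474 = -14904*sqrt(6) + 248474 = 248474 - 14904*sqrt(6)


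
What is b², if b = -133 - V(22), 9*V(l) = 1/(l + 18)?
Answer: 2292590161/129600 ≈ 17690.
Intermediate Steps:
V(l) = 1/(9*(18 + l)) (V(l) = 1/(9*(l + 18)) = 1/(9*(18 + l)))
b = -47881/360 (b = -133 - 1/(9*(18 + 22)) = -133 - 1/(9*40) = -133 - 1*1/360 = -133 - 1/360 = -47881/360 ≈ -133.00)
b² = (-47881/360)² = 2292590161/129600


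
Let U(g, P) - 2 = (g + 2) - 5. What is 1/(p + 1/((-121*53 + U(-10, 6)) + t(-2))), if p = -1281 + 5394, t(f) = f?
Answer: 6426/26430137 ≈ 0.00024313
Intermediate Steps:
U(g, P) = -1 + g (U(g, P) = 2 + ((g + 2) - 5) = 2 + ((2 + g) - 5) = 2 + (-3 + g) = -1 + g)
p = 4113
1/(p + 1/((-121*53 + U(-10, 6)) + t(-2))) = 1/(4113 + 1/((-121*53 + (-1 - 10)) - 2)) = 1/(4113 + 1/((-6413 - 11) - 2)) = 1/(4113 + 1/(-6424 - 2)) = 1/(4113 + 1/(-6426)) = 1/(4113 - 1/6426) = 1/(26430137/6426) = 6426/26430137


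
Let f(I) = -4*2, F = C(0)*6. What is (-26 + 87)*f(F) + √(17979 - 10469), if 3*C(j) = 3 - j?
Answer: -488 + √7510 ≈ -401.34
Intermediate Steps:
C(j) = 1 - j/3 (C(j) = (3 - j)/3 = 1 - j/3)
F = 6 (F = (1 - ⅓*0)*6 = (1 + 0)*6 = 1*6 = 6)
f(I) = -8
(-26 + 87)*f(F) + √(17979 - 10469) = (-26 + 87)*(-8) + √(17979 - 10469) = 61*(-8) + √7510 = -488 + √7510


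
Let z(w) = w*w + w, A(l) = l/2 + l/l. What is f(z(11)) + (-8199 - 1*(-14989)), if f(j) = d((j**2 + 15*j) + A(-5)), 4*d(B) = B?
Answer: 93125/8 ≈ 11641.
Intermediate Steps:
A(l) = 1 + l/2 (A(l) = l*(1/2) + 1 = l/2 + 1 = 1 + l/2)
z(w) = w + w**2 (z(w) = w**2 + w = w + w**2)
d(B) = B/4
f(j) = -3/8 + j**2/4 + 15*j/4 (f(j) = ((j**2 + 15*j) + (1 + (1/2)*(-5)))/4 = ((j**2 + 15*j) + (1 - 5/2))/4 = ((j**2 + 15*j) - 3/2)/4 = (-3/2 + j**2 + 15*j)/4 = -3/8 + j**2/4 + 15*j/4)
f(z(11)) + (-8199 - 1*(-14989)) = (-3/8 + (11*(1 + 11))**2/4 + 15*(11*(1 + 11))/4) + (-8199 - 1*(-14989)) = (-3/8 + (11*12)**2/4 + 15*(11*12)/4) + (-8199 + 14989) = (-3/8 + (1/4)*132**2 + (15/4)*132) + 6790 = (-3/8 + (1/4)*17424 + 495) + 6790 = (-3/8 + 4356 + 495) + 6790 = 38805/8 + 6790 = 93125/8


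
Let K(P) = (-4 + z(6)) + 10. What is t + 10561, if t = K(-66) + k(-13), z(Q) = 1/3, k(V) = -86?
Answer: 31444/3 ≈ 10481.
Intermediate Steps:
z(Q) = ⅓
K(P) = 19/3 (K(P) = (-4 + ⅓) + 10 = -11/3 + 10 = 19/3)
t = -239/3 (t = 19/3 - 86 = -239/3 ≈ -79.667)
t + 10561 = -239/3 + 10561 = 31444/3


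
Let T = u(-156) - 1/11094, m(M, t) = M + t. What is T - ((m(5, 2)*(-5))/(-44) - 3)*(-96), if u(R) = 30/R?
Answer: -168027022/793221 ≈ -211.83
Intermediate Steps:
T = -13874/72111 (T = 30/(-156) - 1/11094 = 30*(-1/156) - 1*1/11094 = -5/26 - 1/11094 = -13874/72111 ≈ -0.19240)
T - ((m(5, 2)*(-5))/(-44) - 3)*(-96) = -13874/72111 - (((5 + 2)*(-5))/(-44) - 3)*(-96) = -13874/72111 - ((7*(-5))*(-1/44) - 3)*(-96) = -13874/72111 - (-35*(-1/44) - 3)*(-96) = -13874/72111 - (35/44 - 3)*(-96) = -13874/72111 - (-97)*(-96)/44 = -13874/72111 - 1*2328/11 = -13874/72111 - 2328/11 = -168027022/793221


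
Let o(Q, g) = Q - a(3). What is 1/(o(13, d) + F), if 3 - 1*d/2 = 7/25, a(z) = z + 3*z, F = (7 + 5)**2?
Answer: 1/145 ≈ 0.0068966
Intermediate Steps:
F = 144 (F = 12**2 = 144)
a(z) = 4*z
d = 136/25 (d = 6 - 14/25 = 136/25 ≈ 5.4400)
o(Q, g) = -12 + Q (o(Q, g) = Q - 4*3 = Q - 1*12 = Q - 12 = -12 + Q)
1/(o(13, d) + F) = 1/((-12 + 13) + 144) = 1/(1 + 144) = 1/145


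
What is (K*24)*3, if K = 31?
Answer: 2232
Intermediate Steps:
(K*24)*3 = (31*24)*3 = 744*3 = 2232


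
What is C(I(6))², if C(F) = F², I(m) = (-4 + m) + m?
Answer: 4096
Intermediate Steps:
I(m) = -4 + 2*m
C(I(6))² = ((-4 + 2*6)²)² = ((-4 + 12)²)² = (8²)² = 64² = 4096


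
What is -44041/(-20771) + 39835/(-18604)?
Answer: -8074021/386423684 ≈ -0.020894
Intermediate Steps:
-44041/(-20771) + 39835/(-18604) = -44041*(-1/20771) + 39835*(-1/18604) = 44041/20771 - 39835/18604 = -8074021/386423684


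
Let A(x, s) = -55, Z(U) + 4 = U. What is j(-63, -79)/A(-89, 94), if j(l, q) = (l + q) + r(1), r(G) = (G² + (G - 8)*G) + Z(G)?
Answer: 151/55 ≈ 2.7455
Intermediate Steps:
Z(U) = -4 + U
r(G) = -4 + G + G² + G*(-8 + G) (r(G) = (G² + (G - 8)*G) + (-4 + G) = (G² + (-8 + G)*G) + (-4 + G) = (G² + G*(-8 + G)) + (-4 + G) = -4 + G + G² + G*(-8 + G))
j(l, q) = -9 + l + q (j(l, q) = (l + q) + (-4 - 7*1 + 2*1²) = (l + q) + (-4 - 7 + 2*1) = (l + q) + (-4 - 7 + 2) = (l + q) - 9 = -9 + l + q)
j(-63, -79)/A(-89, 94) = (-9 - 63 - 79)/(-55) = -151*(-1/55) = 151/55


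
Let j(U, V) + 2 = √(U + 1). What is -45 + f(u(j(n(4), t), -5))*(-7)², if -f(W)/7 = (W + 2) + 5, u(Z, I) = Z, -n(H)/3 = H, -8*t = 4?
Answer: -1760 - 343*I*√11 ≈ -1760.0 - 1137.6*I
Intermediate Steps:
t = -½ (t = -⅛*4 = -½ ≈ -0.50000)
n(H) = -3*H
j(U, V) = -2 + √(1 + U) (j(U, V) = -2 + √(U + 1) = -2 + √(1 + U))
f(W) = -49 - 7*W (f(W) = -7*((W + 2) + 5) = -7*((2 + W) + 5) = -7*(7 + W) = -49 - 7*W)
-45 + f(u(j(n(4), t), -5))*(-7)² = -45 + (-49 - 7*(-2 + √(1 - 3*4)))*(-7)² = -45 + (-49 - 7*(-2 + √(1 - 12)))*49 = -45 + (-49 - 7*(-2 + √(-11)))*49 = -45 + (-49 - 7*(-2 + I*√11))*49 = -45 + (-49 + (14 - 7*I*√11))*49 = -45 + (-35 - 7*I*√11)*49 = -45 + (-1715 - 343*I*√11) = -1760 - 343*I*√11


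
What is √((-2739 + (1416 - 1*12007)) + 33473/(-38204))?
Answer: I*√4864255465943/19102 ≈ 115.46*I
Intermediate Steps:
√((-2739 + (1416 - 1*12007)) + 33473/(-38204)) = √((-2739 + (1416 - 12007)) + 33473*(-1/38204)) = √((-2739 - 10591) - 33473/38204) = √(-13330 - 33473/38204) = √(-509292793/38204) = I*√4864255465943/19102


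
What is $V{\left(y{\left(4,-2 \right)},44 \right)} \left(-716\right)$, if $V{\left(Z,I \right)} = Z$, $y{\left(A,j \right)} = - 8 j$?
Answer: $-11456$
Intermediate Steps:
$V{\left(y{\left(4,-2 \right)},44 \right)} \left(-716\right) = \left(-8\right) \left(-2\right) \left(-716\right) = 16 \left(-716\right) = -11456$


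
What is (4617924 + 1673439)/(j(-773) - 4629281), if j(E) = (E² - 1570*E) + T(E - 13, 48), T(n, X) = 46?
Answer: -6291363/2818096 ≈ -2.2325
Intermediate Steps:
j(E) = 46 + E² - 1570*E (j(E) = (E² - 1570*E) + 46 = 46 + E² - 1570*E)
(4617924 + 1673439)/(j(-773) - 4629281) = (4617924 + 1673439)/((46 + (-773)² - 1570*(-773)) - 4629281) = 6291363/((46 + 597529 + 1213610) - 4629281) = 6291363/(1811185 - 4629281) = 6291363/(-2818096) = 6291363*(-1/2818096) = -6291363/2818096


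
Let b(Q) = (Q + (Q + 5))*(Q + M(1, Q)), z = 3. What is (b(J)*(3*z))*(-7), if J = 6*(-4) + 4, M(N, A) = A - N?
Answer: -90405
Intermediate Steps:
J = -20 (J = -24 + 4 = -20)
b(Q) = (-1 + 2*Q)*(5 + 2*Q) (b(Q) = (Q + (Q + 5))*(Q + (Q - 1*1)) = (Q + (5 + Q))*(Q + (Q - 1)) = (5 + 2*Q)*(Q + (-1 + Q)) = (5 + 2*Q)*(-1 + 2*Q) = (-1 + 2*Q)*(5 + 2*Q))
(b(J)*(3*z))*(-7) = ((-5 + 4*(-20)**2 + 8*(-20))*(3*3))*(-7) = ((-5 + 4*400 - 160)*9)*(-7) = ((-5 + 1600 - 160)*9)*(-7) = (1435*9)*(-7) = 12915*(-7) = -90405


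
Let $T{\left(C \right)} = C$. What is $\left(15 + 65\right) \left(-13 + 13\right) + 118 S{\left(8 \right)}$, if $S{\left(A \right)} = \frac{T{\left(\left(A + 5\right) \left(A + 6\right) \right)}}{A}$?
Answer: $\frac{5369}{2} \approx 2684.5$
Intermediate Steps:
$S{\left(A \right)} = \frac{\left(5 + A\right) \left(6 + A\right)}{A}$ ($S{\left(A \right)} = \frac{\left(A + 5\right) \left(A + 6\right)}{A} = \frac{\left(5 + A\right) \left(6 + A\right)}{A}$)
$\left(15 + 65\right) \left(-13 + 13\right) + 118 S{\left(8 \right)} = \left(15 + 65\right) \left(-13 + 13\right) + 118 \left(11 + 8 + \frac{30}{8}\right) = 80 \cdot 0 + 118 \left(11 + 8 + 30 \cdot \frac{1}{8}\right) = 0 + 118 \left(11 + 8 + \frac{15}{4}\right) = 0 + 118 \cdot \frac{91}{4} = 0 + \frac{5369}{2} = \frac{5369}{2}$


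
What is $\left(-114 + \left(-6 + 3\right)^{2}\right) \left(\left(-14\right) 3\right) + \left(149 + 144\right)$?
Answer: $4703$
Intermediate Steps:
$\left(-114 + \left(-6 + 3\right)^{2}\right) \left(\left(-14\right) 3\right) + \left(149 + 144\right) = \left(-114 + \left(-3\right)^{2}\right) \left(-42\right) + 293 = \left(-114 + 9\right) \left(-42\right) + 293 = \left(-105\right) \left(-42\right) + 293 = 4410 + 293 = 4703$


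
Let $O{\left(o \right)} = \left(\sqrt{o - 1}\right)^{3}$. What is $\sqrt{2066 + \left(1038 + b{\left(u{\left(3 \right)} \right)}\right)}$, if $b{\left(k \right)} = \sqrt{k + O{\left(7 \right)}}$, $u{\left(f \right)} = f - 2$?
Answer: $\sqrt{3104 + \sqrt{1 + 6 \sqrt{6}}} \approx 55.749$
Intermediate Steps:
$u{\left(f \right)} = -2 + f$ ($u{\left(f \right)} = f - 2 = -2 + f$)
$O{\left(o \right)} = \left(-1 + o\right)^{\frac{3}{2}}$ ($O{\left(o \right)} = \left(\sqrt{-1 + o}\right)^{3} = \left(-1 + o\right)^{\frac{3}{2}}$)
$b{\left(k \right)} = \sqrt{k + 6 \sqrt{6}}$ ($b{\left(k \right)} = \sqrt{k + \left(-1 + 7\right)^{\frac{3}{2}}} = \sqrt{k + 6^{\frac{3}{2}}} = \sqrt{k + 6 \sqrt{6}}$)
$\sqrt{2066 + \left(1038 + b{\left(u{\left(3 \right)} \right)}\right)} = \sqrt{2066 + \left(1038 + \sqrt{\left(-2 + 3\right) + 6 \sqrt{6}}\right)} = \sqrt{2066 + \left(1038 + \sqrt{1 + 6 \sqrt{6}}\right)} = \sqrt{3104 + \sqrt{1 + 6 \sqrt{6}}}$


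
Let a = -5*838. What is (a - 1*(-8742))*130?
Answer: 591760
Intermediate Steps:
a = -4190
(a - 1*(-8742))*130 = (-4190 - 1*(-8742))*130 = (-4190 + 8742)*130 = 4552*130 = 591760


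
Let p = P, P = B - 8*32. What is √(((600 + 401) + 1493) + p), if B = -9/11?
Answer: √270699/11 ≈ 47.299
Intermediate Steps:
B = -9/11 (B = -9*1/11 = -9/11 ≈ -0.81818)
P = -2825/11 (P = -9/11 - 8*32 = -9/11 - 256 = -2825/11 ≈ -256.82)
p = -2825/11 ≈ -256.82
√(((600 + 401) + 1493) + p) = √(((600 + 401) + 1493) - 2825/11) = √((1001 + 1493) - 2825/11) = √(2494 - 2825/11) = √(24609/11) = √270699/11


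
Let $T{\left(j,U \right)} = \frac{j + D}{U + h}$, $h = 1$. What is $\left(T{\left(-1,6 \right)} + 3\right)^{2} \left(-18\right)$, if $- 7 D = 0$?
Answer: $- \frac{7200}{49} \approx -146.94$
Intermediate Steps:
$D = 0$ ($D = \left(- \frac{1}{7}\right) 0 = 0$)
$T{\left(j,U \right)} = \frac{j}{1 + U}$ ($T{\left(j,U \right)} = \frac{j + 0}{U + 1} = \frac{j}{1 + U}$)
$\left(T{\left(-1,6 \right)} + 3\right)^{2} \left(-18\right) = \left(- \frac{1}{1 + 6} + 3\right)^{2} \left(-18\right) = \left(- \frac{1}{7} + 3\right)^{2} \left(-18\right) = \left(\frac{20}{7}\right)^{2} \left(-18\right) = \frac{400}{49} \left(-18\right) = - \frac{7200}{49}$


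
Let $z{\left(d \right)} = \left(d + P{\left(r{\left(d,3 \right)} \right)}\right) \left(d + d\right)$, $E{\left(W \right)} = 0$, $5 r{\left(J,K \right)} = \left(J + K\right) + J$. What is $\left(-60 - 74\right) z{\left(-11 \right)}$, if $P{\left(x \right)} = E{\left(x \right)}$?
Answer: $-32428$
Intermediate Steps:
$r{\left(J,K \right)} = \frac{K}{5} + \frac{2 J}{5}$ ($r{\left(J,K \right)} = \frac{\left(J + K\right) + J}{5} = \frac{K + 2 J}{5} = \frac{K}{5} + \frac{2 J}{5}$)
$P{\left(x \right)} = 0$
$z{\left(d \right)} = 2 d^{2}$ ($z{\left(d \right)} = \left(d + 0\right) \left(d + d\right) = d 2 d = 2 d^{2}$)
$\left(-60 - 74\right) z{\left(-11 \right)} = \left(-60 - 74\right) 2 \left(-11\right)^{2} = - 134 \cdot 2 \cdot 121 = \left(-134\right) 242 = -32428$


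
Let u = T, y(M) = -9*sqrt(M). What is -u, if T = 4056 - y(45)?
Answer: -4056 - 27*sqrt(5) ≈ -4116.4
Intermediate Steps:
T = 4056 + 27*sqrt(5) (T = 4056 - (-9)*sqrt(45) = 4056 - (-9)*3*sqrt(5) = 4056 - (-27)*sqrt(5) = 4056 + 27*sqrt(5) ≈ 4116.4)
u = 4056 + 27*sqrt(5) ≈ 4116.4
-u = -(4056 + 27*sqrt(5)) = -4056 - 27*sqrt(5)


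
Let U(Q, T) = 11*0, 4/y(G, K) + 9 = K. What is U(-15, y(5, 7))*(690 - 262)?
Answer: 0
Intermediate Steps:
y(G, K) = 4/(-9 + K)
U(Q, T) = 0
U(-15, y(5, 7))*(690 - 262) = 0*(690 - 262) = 0*428 = 0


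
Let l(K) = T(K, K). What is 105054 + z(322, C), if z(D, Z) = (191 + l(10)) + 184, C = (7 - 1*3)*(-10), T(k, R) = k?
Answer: 105439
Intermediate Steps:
C = -40 (C = (7 - 3)*(-10) = 4*(-10) = -40)
l(K) = K
z(D, Z) = 385 (z(D, Z) = (191 + 10) + 184 = 201 + 184 = 385)
105054 + z(322, C) = 105054 + 385 = 105439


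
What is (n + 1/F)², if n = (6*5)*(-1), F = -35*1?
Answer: 1104601/1225 ≈ 901.71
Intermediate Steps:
F = -35
n = -30 (n = 30*(-1) = -30)
(n + 1/F)² = (-30 + 1/(-35))² = (-30 - 1/35)² = (-1051/35)² = 1104601/1225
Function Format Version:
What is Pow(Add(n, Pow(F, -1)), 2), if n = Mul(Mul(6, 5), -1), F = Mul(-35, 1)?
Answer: Rational(1104601, 1225) ≈ 901.71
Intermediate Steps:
F = -35
n = -30 (n = Mul(30, -1) = -30)
Pow(Add(n, Pow(F, -1)), 2) = Pow(Add(-30, Pow(-35, -1)), 2) = Pow(Add(-30, Rational(-1, 35)), 2) = Pow(Rational(-1051, 35), 2) = Rational(1104601, 1225)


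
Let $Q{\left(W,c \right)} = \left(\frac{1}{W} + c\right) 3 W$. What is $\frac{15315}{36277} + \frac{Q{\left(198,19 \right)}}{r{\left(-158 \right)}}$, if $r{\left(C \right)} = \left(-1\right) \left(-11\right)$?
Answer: $\frac{409699518}{399047} \approx 1026.7$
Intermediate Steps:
$r{\left(C \right)} = 11$
$Q{\left(W,c \right)} = W \left(3 c + \frac{3}{W}\right)$ ($Q{\left(W,c \right)} = \left(c + \frac{1}{W}\right) 3 W = \left(3 c + \frac{3}{W}\right) W = W \left(3 c + \frac{3}{W}\right)$)
$\frac{15315}{36277} + \frac{Q{\left(198,19 \right)}}{r{\left(-158 \right)}} = \frac{15315}{36277} + \frac{3 + 3 \cdot 198 \cdot 19}{11} = 15315 \cdot \frac{1}{36277} + \left(3 + 11286\right) \frac{1}{11} = \frac{15315}{36277} + 11289 \cdot \frac{1}{11} = \frac{15315}{36277} + \frac{11289}{11} = \frac{409699518}{399047}$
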